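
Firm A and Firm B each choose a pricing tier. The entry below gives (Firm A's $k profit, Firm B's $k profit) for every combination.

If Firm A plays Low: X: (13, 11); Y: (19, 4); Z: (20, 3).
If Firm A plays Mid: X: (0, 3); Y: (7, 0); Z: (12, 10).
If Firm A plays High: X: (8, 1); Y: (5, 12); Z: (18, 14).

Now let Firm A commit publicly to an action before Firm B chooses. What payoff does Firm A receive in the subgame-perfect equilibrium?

18

Solve by backward induction (Firm A leads).
- Low: BR = X, leader payoff 13.
- Mid: BR = Z, leader payoff 12.
- High: BR = Z, leader payoff 18.
Among 13, 12, 18, the best is 18 at High. Subgame-perfect outcome: (High, Z) with payoffs (18, 14).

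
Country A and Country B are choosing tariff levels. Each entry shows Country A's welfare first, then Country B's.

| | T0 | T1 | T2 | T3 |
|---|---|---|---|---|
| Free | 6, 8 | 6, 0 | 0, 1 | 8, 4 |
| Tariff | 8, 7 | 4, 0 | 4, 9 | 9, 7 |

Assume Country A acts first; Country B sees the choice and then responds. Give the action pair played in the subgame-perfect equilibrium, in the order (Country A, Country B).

Country B best-responds to each possible Country A move:
- Free: Country B compares 8, 0, 1, 4 and picks T0; Country A would get 6.
- Tariff: Country B compares 7, 0, 9, 7 and picks T2; Country A would get 4.
Country A's induced payoffs are 6, 4, so Country A commits to Free. Subgame-perfect outcome: (Free, T0) with payoffs (6, 8).

(Free, T0)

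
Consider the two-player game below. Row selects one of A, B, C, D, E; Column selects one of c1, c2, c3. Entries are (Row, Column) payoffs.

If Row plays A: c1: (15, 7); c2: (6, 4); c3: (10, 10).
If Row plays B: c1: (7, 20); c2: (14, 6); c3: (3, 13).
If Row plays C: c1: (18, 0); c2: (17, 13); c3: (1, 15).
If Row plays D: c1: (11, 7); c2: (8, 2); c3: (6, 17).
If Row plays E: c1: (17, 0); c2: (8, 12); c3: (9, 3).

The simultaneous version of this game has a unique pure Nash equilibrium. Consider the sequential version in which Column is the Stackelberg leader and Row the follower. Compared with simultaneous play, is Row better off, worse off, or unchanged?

Backward induction with Column moving first.
- c1: Row compares 15, 7, 18, 11, 17 and picks C; Column would get 0.
- c2: Row compares 6, 14, 17, 8, 8 and picks C; Column would get 13.
- c3: Row compares 10, 3, 1, 6, 9 and picks A; Column would get 10.
Maximizing over 0, 13, 10, Column chooses c2. Subgame-perfect outcome: (C, c2) with payoffs (17, 13).
For the simultaneous game, intersect best replies.
Row's best replies: c1→C; c2→C; c3→A.
Column's best replies: A→c3; B→c1; C→c3; D→c3; E→c2.
Only (A, c3) has each player best-responding; Nash payoffs (10, 10).
Row earns 17 sequentially versus 10 at the Nash outcome: better off.

better off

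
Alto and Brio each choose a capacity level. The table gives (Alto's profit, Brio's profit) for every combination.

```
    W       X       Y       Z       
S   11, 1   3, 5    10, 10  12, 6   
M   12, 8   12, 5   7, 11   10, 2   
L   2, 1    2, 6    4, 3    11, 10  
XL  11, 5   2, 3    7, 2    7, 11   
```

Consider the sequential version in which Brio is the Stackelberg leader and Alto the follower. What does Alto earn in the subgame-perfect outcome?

10

Work backward from Alto's decision.
- W → Alto plays M (best of 11, 12, 2, 11); Brio gets 8.
- X → Alto plays M (best of 3, 12, 2, 2); Brio gets 5.
- Y → Alto plays S (best of 10, 7, 4, 7); Brio gets 10.
- Z → Alto plays S (best of 12, 10, 11, 7); Brio gets 6.
Brio's induced payoffs are 8, 5, 10, 6, so Brio commits to Y. Subgame-perfect outcome: (S, Y) with payoffs (10, 10).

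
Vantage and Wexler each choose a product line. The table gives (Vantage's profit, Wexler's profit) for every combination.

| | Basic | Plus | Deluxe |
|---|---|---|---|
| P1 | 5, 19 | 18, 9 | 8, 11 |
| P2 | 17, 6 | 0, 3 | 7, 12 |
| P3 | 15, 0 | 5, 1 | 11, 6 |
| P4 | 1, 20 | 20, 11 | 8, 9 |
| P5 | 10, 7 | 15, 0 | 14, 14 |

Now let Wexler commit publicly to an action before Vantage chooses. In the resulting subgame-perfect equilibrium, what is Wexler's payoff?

Solve by backward induction (Wexler leads).
- Basic → Vantage plays P2 (best of 5, 17, 15, 1, 10); Wexler gets 6.
- Plus → Vantage plays P4 (best of 18, 0, 5, 20, 15); Wexler gets 11.
- Deluxe → Vantage plays P5 (best of 8, 7, 11, 8, 14); Wexler gets 14.
Maximizing over 6, 11, 14, Wexler chooses Deluxe. Subgame-perfect outcome: (P5, Deluxe) with payoffs (14, 14).

14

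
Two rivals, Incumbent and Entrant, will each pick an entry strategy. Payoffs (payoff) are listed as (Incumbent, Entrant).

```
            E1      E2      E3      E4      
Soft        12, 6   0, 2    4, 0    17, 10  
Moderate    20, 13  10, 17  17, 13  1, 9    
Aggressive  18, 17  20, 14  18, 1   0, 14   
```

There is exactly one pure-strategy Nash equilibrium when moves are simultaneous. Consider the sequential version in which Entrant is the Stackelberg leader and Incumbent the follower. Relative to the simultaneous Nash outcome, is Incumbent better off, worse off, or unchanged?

better off

Backward induction with Entrant moving first.
- E1 → Incumbent plays Moderate (best of 12, 20, 18); Entrant gets 13.
- E2 → Incumbent plays Aggressive (best of 0, 10, 20); Entrant gets 14.
- E3 → Incumbent plays Aggressive (best of 4, 17, 18); Entrant gets 1.
- E4 → Incumbent plays Soft (best of 17, 1, 0); Entrant gets 10.
Among 13, 14, 1, 10, the best is 14 at E2. Subgame-perfect outcome: (Aggressive, E2) with payoffs (20, 14).
Under simultaneous play:
Incumbent's best replies: E1→Moderate; E2→Aggressive; E3→Aggressive; E4→Soft.
Entrant's best replies: Soft→E4; Moderate→E2; Aggressive→E1.
Only (Soft, E4) has each player best-responding; Nash payoffs (17, 10).
Incumbent earns 20 sequentially versus 17 at the Nash outcome: better off.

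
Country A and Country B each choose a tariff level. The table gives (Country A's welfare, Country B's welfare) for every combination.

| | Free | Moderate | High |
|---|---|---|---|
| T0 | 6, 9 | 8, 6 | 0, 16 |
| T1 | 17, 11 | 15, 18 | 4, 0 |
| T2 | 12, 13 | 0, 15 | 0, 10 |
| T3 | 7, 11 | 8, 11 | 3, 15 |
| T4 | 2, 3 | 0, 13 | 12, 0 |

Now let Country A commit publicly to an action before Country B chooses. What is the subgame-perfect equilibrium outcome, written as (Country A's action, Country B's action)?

Solve by backward induction (Country A leads).
- T0 → Country B plays High (best of 9, 6, 16); Country A gets 0.
- T1 → Country B plays Moderate (best of 11, 18, 0); Country A gets 15.
- T2 → Country B plays Moderate (best of 13, 15, 10); Country A gets 0.
- T3 → Country B plays High (best of 11, 11, 15); Country A gets 3.
- T4 → Country B plays Moderate (best of 3, 13, 0); Country A gets 0.
Country A's induced payoffs are 0, 15, 0, 3, 0, so Country A commits to T1. Subgame-perfect outcome: (T1, Moderate) with payoffs (15, 18).

(T1, Moderate)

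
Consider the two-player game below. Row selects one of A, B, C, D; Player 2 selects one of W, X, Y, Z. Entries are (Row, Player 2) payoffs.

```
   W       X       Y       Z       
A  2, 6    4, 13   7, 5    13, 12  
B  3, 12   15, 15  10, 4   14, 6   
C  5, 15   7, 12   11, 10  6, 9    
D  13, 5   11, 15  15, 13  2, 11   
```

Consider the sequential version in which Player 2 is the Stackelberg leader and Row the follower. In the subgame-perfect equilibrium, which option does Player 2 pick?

X

Work backward from Row's decision.
- W: Row compares 2, 3, 5, 13 and picks D; Player 2 would get 5.
- X: Row compares 4, 15, 7, 11 and picks B; Player 2 would get 15.
- Y: Row compares 7, 10, 11, 15 and picks D; Player 2 would get 13.
- Z: Row compares 13, 14, 6, 2 and picks B; Player 2 would get 6.
Player 2's induced payoffs are 5, 15, 13, 6, so Player 2 commits to X. Subgame-perfect outcome: (B, X) with payoffs (15, 15).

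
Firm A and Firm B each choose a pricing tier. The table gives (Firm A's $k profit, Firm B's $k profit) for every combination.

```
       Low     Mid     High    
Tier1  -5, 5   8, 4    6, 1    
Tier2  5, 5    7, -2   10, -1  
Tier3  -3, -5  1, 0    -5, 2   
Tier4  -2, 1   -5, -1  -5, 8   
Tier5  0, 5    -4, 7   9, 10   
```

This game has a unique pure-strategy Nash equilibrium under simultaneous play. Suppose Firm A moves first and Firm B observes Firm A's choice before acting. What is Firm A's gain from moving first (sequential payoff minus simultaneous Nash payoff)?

4

Firm B best-responds to each possible Firm A move:
- Tier1: BR = Low, leader payoff -5.
- Tier2: BR = Low, leader payoff 5.
- Tier3: BR = High, leader payoff -5.
- Tier4: BR = High, leader payoff -5.
- Tier5: BR = High, leader payoff 9.
Maximizing over -5, 5, -5, -5, 9, Firm A chooses Tier5. Subgame-perfect outcome: (Tier5, High) with payoffs (9, 10).
Now find the simultaneous Nash equilibrium.
Firm A's best replies: Low→Tier2; Mid→Tier1; High→Tier2.
Firm B's best replies: Tier1→Low; Tier2→Low; Tier3→High; Tier4→High; Tier5→High.
The unique mutual best reply is (Tier2, Low), giving (5, 5).
Firm A's commitment gain: 9 − 5 = 4.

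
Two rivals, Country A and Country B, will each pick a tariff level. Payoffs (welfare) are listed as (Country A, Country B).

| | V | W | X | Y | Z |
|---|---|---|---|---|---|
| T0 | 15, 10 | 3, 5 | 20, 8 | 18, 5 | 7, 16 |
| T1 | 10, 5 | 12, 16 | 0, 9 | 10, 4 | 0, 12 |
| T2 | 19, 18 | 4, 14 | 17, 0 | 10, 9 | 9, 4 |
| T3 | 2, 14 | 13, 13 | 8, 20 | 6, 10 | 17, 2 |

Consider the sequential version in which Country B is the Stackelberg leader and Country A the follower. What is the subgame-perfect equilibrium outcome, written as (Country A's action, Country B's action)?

(T2, V)

Backward induction with Country B moving first.
- V: BR = T2, leader payoff 18.
- W: BR = T3, leader payoff 13.
- X: BR = T0, leader payoff 8.
- Y: BR = T0, leader payoff 5.
- Z: BR = T3, leader payoff 2.
Country B's induced payoffs are 18, 13, 8, 5, 2, so Country B commits to V. Subgame-perfect outcome: (T2, V) with payoffs (19, 18).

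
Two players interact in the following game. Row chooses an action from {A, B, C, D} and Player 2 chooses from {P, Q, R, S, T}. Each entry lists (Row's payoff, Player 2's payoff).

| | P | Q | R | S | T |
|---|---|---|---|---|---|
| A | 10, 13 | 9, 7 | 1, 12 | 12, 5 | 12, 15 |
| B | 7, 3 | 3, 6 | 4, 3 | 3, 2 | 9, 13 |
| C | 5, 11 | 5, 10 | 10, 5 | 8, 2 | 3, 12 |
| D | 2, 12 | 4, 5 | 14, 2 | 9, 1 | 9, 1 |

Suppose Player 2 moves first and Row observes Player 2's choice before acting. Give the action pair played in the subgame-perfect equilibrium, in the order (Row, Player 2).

Row best-responds to each possible Player 2 move:
- P → Row plays A (best of 10, 7, 5, 2); Player 2 gets 13.
- Q → Row plays A (best of 9, 3, 5, 4); Player 2 gets 7.
- R → Row plays D (best of 1, 4, 10, 14); Player 2 gets 2.
- S → Row plays A (best of 12, 3, 8, 9); Player 2 gets 5.
- T → Row plays A (best of 12, 9, 3, 9); Player 2 gets 15.
Among 13, 7, 2, 5, 15, the best is 15 at T. Subgame-perfect outcome: (A, T) with payoffs (12, 15).

(A, T)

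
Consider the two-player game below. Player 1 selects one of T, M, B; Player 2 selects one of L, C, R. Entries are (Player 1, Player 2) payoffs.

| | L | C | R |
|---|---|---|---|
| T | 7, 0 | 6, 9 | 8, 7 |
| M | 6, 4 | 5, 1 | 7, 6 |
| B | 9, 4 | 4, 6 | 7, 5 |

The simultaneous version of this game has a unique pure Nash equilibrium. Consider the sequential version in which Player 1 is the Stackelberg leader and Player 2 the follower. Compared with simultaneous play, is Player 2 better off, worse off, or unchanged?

Player 2 best-responds to each possible Player 1 move:
- T → Player 2 plays C (best of 0, 9, 7); Player 1 gets 6.
- M → Player 2 plays R (best of 4, 1, 6); Player 1 gets 7.
- B → Player 2 plays C (best of 4, 6, 5); Player 1 gets 4.
Player 1's induced payoffs are 6, 7, 4, so Player 1 commits to M. Subgame-perfect outcome: (M, R) with payoffs (7, 6).
Now find the simultaneous Nash equilibrium.
Player 1's best replies: L→B; C→T; R→T.
Player 2's best replies: T→C; M→R; B→C.
The unique mutual best reply is (T, C), giving (6, 9).
Player 2 earns 6 sequentially versus 9 at the Nash outcome: worse off.

worse off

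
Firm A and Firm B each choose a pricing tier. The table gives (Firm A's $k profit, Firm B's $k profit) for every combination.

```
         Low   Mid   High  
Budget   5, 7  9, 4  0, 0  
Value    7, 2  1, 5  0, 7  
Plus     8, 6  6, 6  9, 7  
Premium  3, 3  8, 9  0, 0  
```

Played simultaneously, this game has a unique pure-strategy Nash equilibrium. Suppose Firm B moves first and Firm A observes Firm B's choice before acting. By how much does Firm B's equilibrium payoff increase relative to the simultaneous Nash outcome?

0

Backward induction with Firm B moving first.
- Low: BR = Plus, leader payoff 6.
- Mid: BR = Budget, leader payoff 4.
- High: BR = Plus, leader payoff 7.
Firm B's induced payoffs are 6, 4, 7, so Firm B commits to High. Subgame-perfect outcome: (Plus, High) with payoffs (9, 7).
Now find the simultaneous Nash equilibrium.
Firm A's best replies: Low→Plus; Mid→Budget; High→Plus.
Firm B's best replies: Budget→Low; Value→High; Plus→High; Premium→Mid.
The unique mutual best reply is (Plus, High), giving (9, 7).
Firm B's commitment gain: 7 − 7 = 0.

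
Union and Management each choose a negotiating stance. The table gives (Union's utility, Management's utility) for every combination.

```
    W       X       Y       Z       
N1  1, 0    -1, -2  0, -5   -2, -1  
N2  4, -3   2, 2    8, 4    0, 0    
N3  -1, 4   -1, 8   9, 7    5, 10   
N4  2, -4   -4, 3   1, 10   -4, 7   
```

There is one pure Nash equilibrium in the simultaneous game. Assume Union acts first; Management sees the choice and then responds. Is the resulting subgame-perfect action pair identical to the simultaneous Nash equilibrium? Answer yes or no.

no

Backward induction with Union moving first.
- N1: Management compares 0, -2, -5, -1 and picks W; Union would get 1.
- N2: Management compares -3, 2, 4, 0 and picks Y; Union would get 8.
- N3: Management compares 4, 8, 7, 10 and picks Z; Union would get 5.
- N4: Management compares -4, 3, 10, 7 and picks Y; Union would get 1.
Maximizing over 1, 8, 5, 1, Union chooses N2. Subgame-perfect outcome: (N2, Y) with payoffs (8, 4).
Now find the simultaneous Nash equilibrium.
Union's best replies: W→N2; X→N2; Y→N3; Z→N3.
Management's best replies: N1→W; N2→Y; N3→Z; N4→Y.
Only (N3, Z) has each player best-responding; Nash payoffs (5, 10).
Sequential outcome (N2, Y) differs from the Nash profile (N3, Z).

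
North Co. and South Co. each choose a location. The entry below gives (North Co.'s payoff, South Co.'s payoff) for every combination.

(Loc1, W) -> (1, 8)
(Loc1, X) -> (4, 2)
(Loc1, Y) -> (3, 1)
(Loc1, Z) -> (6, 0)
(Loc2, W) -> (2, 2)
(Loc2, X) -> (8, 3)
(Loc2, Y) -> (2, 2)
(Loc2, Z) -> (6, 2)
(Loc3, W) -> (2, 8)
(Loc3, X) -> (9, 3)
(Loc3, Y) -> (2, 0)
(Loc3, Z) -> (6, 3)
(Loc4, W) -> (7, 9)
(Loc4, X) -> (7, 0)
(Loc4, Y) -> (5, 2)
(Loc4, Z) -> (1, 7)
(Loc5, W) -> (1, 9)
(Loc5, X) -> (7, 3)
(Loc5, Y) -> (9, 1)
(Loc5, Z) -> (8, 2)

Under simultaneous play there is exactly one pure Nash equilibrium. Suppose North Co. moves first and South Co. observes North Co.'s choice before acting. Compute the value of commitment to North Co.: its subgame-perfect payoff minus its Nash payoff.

1

Backward induction with North Co. moving first.
- Loc1: South Co. compares 8, 2, 1, 0 and picks W; North Co. would get 1.
- Loc2: South Co. compares 2, 3, 2, 2 and picks X; North Co. would get 8.
- Loc3: South Co. compares 8, 3, 0, 3 and picks W; North Co. would get 2.
- Loc4: South Co. compares 9, 0, 2, 7 and picks W; North Co. would get 7.
- Loc5: South Co. compares 9, 3, 1, 2 and picks W; North Co. would get 1.
North Co.'s induced payoffs are 1, 8, 2, 7, 1, so North Co. commits to Loc2. Subgame-perfect outcome: (Loc2, X) with payoffs (8, 3).
Under simultaneous play:
North Co.'s best replies: W→Loc4; X→Loc3; Y→Loc5; Z→Loc5.
South Co.'s best replies: Loc1→W; Loc2→X; Loc3→W; Loc4→W; Loc5→W.
The unique mutual best reply is (Loc4, W), giving (7, 9).
North Co.'s commitment gain: 8 − 7 = 1.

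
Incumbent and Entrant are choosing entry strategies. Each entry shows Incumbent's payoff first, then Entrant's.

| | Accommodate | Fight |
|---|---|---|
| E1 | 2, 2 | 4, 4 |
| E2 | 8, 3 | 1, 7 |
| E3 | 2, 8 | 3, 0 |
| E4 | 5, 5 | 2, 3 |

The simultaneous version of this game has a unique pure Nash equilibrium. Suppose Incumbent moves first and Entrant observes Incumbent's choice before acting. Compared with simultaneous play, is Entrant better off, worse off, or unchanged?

Solve by backward induction (Incumbent leads).
- E1: Entrant compares 2, 4 and picks Fight; Incumbent would get 4.
- E2: Entrant compares 3, 7 and picks Fight; Incumbent would get 1.
- E3: Entrant compares 8, 0 and picks Accommodate; Incumbent would get 2.
- E4: Entrant compares 5, 3 and picks Accommodate; Incumbent would get 5.
Among 4, 1, 2, 5, the best is 5 at E4. Subgame-perfect outcome: (E4, Accommodate) with payoffs (5, 5).
For the simultaneous game, intersect best replies.
Incumbent's best replies: Accommodate→E2; Fight→E1.
Entrant's best replies: E1→Fight; E2→Fight; E3→Accommodate; E4→Accommodate.
Only (E1, Fight) has each player best-responding; Nash payoffs (4, 4).
Entrant earns 5 sequentially versus 4 at the Nash outcome: better off.

better off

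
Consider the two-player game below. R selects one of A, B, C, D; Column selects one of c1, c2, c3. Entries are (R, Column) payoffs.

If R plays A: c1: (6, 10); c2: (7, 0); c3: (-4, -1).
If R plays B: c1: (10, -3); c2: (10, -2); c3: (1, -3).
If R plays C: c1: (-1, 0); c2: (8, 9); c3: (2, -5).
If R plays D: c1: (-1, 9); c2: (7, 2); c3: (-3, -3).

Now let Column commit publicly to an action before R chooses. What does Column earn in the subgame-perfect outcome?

-2

Work backward from R's decision.
- c1 → R plays B (best of 6, 10, -1, -1); Column gets -3.
- c2 → R plays B (best of 7, 10, 8, 7); Column gets -2.
- c3 → R plays C (best of -4, 1, 2, -3); Column gets -5.
Maximizing over -3, -2, -5, Column chooses c2. Subgame-perfect outcome: (B, c2) with payoffs (10, -2).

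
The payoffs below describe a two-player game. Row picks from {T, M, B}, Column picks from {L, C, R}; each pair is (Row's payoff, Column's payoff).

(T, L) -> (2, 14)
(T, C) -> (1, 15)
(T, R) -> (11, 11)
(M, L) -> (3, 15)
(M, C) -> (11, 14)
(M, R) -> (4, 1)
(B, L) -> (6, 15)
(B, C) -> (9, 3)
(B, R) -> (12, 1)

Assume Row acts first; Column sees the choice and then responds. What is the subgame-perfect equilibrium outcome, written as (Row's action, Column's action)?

Column best-responds to each possible Row move:
- T: Column compares 14, 15, 11 and picks C; Row would get 1.
- M: Column compares 15, 14, 1 and picks L; Row would get 3.
- B: Column compares 15, 3, 1 and picks L; Row would get 6.
Maximizing over 1, 3, 6, Row chooses B. Subgame-perfect outcome: (B, L) with payoffs (6, 15).

(B, L)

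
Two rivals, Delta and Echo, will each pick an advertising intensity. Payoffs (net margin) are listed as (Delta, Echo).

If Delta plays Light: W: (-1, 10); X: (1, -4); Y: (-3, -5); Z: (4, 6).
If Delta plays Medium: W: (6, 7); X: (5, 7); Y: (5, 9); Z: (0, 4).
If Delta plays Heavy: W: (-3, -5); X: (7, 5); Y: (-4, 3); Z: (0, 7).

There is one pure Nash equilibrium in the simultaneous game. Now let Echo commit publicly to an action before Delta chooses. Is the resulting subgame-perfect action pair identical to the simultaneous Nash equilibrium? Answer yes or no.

yes

Delta best-responds to each possible Echo move:
- W: Delta compares -1, 6, -3 and picks Medium; Echo would get 7.
- X: Delta compares 1, 5, 7 and picks Heavy; Echo would get 5.
- Y: Delta compares -3, 5, -4 and picks Medium; Echo would get 9.
- Z: Delta compares 4, 0, 0 and picks Light; Echo would get 6.
Maximizing over 7, 5, 9, 6, Echo chooses Y. Subgame-perfect outcome: (Medium, Y) with payoffs (5, 9).
Now find the simultaneous Nash equilibrium.
Delta's best replies: W→Medium; X→Heavy; Y→Medium; Z→Light.
Echo's best replies: Light→W; Medium→Y; Heavy→Z.
Only (Medium, Y) has each player best-responding; Nash payoffs (5, 9).
Sequential outcome (Medium, Y) coincides with the Nash profile (Medium, Y).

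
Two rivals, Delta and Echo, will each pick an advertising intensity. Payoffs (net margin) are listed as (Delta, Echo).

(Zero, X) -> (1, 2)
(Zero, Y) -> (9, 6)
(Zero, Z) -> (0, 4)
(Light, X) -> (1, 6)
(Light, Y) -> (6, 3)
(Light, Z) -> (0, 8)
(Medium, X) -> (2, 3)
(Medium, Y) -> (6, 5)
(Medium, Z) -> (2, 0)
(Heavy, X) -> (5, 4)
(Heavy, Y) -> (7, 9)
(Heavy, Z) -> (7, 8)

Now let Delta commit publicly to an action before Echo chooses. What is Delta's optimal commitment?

Backward induction with Delta moving first.
- Zero → Echo plays Y (best of 2, 6, 4); Delta gets 9.
- Light → Echo plays Z (best of 6, 3, 8); Delta gets 0.
- Medium → Echo plays Y (best of 3, 5, 0); Delta gets 6.
- Heavy → Echo plays Y (best of 4, 9, 8); Delta gets 7.
Among 9, 0, 6, 7, the best is 9 at Zero. Subgame-perfect outcome: (Zero, Y) with payoffs (9, 6).

Zero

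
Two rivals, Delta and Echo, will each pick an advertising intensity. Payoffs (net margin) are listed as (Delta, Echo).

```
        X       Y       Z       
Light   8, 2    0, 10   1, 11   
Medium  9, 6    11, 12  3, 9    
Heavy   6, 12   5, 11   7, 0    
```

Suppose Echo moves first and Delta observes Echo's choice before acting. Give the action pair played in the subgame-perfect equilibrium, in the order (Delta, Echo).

Delta best-responds to each possible Echo move:
- X: BR = Medium, leader payoff 6.
- Y: BR = Medium, leader payoff 12.
- Z: BR = Heavy, leader payoff 0.
Echo's induced payoffs are 6, 12, 0, so Echo commits to Y. Subgame-perfect outcome: (Medium, Y) with payoffs (11, 12).

(Medium, Y)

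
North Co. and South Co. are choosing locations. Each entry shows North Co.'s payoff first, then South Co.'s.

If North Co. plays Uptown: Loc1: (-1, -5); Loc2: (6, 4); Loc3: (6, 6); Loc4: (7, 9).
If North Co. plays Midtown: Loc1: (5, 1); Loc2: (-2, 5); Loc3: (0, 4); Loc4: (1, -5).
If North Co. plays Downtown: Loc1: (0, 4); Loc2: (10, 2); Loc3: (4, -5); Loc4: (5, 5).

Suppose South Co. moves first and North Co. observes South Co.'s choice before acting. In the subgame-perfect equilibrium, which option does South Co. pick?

North Co. best-responds to each possible South Co. move:
- Loc1: North Co. compares -1, 5, 0 and picks Midtown; South Co. would get 1.
- Loc2: North Co. compares 6, -2, 10 and picks Downtown; South Co. would get 2.
- Loc3: North Co. compares 6, 0, 4 and picks Uptown; South Co. would get 6.
- Loc4: North Co. compares 7, 1, 5 and picks Uptown; South Co. would get 9.
Maximizing over 1, 2, 6, 9, South Co. chooses Loc4. Subgame-perfect outcome: (Uptown, Loc4) with payoffs (7, 9).

Loc4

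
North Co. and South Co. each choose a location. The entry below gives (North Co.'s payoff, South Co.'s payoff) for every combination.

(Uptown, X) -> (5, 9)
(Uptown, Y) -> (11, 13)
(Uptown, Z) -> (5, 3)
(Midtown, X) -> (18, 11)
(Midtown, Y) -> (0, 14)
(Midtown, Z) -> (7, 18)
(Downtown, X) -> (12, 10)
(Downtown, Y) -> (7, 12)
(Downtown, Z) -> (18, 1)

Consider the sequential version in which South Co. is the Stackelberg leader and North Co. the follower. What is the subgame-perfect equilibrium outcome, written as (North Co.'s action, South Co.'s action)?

Work backward from North Co.'s decision.
- X → North Co. plays Midtown (best of 5, 18, 12); South Co. gets 11.
- Y → North Co. plays Uptown (best of 11, 0, 7); South Co. gets 13.
- Z → North Co. plays Downtown (best of 5, 7, 18); South Co. gets 1.
Among 11, 13, 1, the best is 13 at Y. Subgame-perfect outcome: (Uptown, Y) with payoffs (11, 13).

(Uptown, Y)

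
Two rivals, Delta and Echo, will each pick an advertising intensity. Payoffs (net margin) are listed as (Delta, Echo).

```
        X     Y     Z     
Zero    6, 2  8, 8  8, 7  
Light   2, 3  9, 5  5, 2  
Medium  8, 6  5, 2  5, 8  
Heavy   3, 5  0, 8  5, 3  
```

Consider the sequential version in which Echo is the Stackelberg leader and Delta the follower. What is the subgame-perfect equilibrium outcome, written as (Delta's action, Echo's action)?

(Zero, Z)

Solve by backward induction (Echo leads).
- X: Delta compares 6, 2, 8, 3 and picks Medium; Echo would get 6.
- Y: Delta compares 8, 9, 5, 0 and picks Light; Echo would get 5.
- Z: Delta compares 8, 5, 5, 5 and picks Zero; Echo would get 7.
Maximizing over 6, 5, 7, Echo chooses Z. Subgame-perfect outcome: (Zero, Z) with payoffs (8, 7).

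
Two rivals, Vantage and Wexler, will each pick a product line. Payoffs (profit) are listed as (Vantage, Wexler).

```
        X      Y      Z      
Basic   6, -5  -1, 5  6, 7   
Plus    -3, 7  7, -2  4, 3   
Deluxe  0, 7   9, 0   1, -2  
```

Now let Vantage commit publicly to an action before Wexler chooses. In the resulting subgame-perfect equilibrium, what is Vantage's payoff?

Wexler best-responds to each possible Vantage move:
- Basic: BR = Z, leader payoff 6.
- Plus: BR = X, leader payoff -3.
- Deluxe: BR = X, leader payoff 0.
Among 6, -3, 0, the best is 6 at Basic. Subgame-perfect outcome: (Basic, Z) with payoffs (6, 7).

6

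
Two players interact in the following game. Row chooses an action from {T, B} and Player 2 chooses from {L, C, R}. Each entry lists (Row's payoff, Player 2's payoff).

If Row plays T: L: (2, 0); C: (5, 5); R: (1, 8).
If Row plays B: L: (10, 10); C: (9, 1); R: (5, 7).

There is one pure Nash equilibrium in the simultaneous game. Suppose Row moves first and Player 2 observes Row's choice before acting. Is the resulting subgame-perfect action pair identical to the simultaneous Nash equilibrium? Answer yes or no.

yes

Solve by backward induction (Row leads).
- T → Player 2 plays R (best of 0, 5, 8); Row gets 1.
- B → Player 2 plays L (best of 10, 1, 7); Row gets 10.
Among 1, 10, the best is 10 at B. Subgame-perfect outcome: (B, L) with payoffs (10, 10).
Under simultaneous play:
Row's best replies: L→B; C→B; R→B.
Player 2's best replies: T→R; B→L.
The unique mutual best reply is (B, L), giving (10, 10).
Sequential outcome (B, L) coincides with the Nash profile (B, L).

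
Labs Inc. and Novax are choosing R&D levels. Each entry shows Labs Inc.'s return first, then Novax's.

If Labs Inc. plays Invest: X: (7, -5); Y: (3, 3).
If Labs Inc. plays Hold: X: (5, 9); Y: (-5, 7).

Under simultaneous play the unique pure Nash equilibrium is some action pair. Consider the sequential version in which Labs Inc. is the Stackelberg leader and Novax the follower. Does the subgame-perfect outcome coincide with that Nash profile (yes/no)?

no

Backward induction with Labs Inc. moving first.
- Invest: BR = Y, leader payoff 3.
- Hold: BR = X, leader payoff 5.
Maximizing over 3, 5, Labs Inc. chooses Hold. Subgame-perfect outcome: (Hold, X) with payoffs (5, 9).
For the simultaneous game, intersect best replies.
Labs Inc.'s best replies: X→Invest; Y→Invest.
Novax's best replies: Invest→Y; Hold→X.
The unique mutual best reply is (Invest, Y), giving (3, 3).
Sequential outcome (Hold, X) differs from the Nash profile (Invest, Y).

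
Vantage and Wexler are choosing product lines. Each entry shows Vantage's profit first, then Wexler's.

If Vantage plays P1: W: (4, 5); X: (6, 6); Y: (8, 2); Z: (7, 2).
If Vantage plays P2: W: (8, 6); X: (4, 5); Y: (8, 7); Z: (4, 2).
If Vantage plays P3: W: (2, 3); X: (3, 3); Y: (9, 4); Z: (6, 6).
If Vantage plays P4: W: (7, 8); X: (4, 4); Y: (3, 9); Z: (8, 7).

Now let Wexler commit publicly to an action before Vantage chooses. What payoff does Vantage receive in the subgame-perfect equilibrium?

Solve by backward induction (Wexler leads).
- W → Vantage plays P2 (best of 4, 8, 2, 7); Wexler gets 6.
- X → Vantage plays P1 (best of 6, 4, 3, 4); Wexler gets 6.
- Y → Vantage plays P3 (best of 8, 8, 9, 3); Wexler gets 4.
- Z → Vantage plays P4 (best of 7, 4, 6, 8); Wexler gets 7.
Maximizing over 6, 6, 4, 7, Wexler chooses Z. Subgame-perfect outcome: (P4, Z) with payoffs (8, 7).

8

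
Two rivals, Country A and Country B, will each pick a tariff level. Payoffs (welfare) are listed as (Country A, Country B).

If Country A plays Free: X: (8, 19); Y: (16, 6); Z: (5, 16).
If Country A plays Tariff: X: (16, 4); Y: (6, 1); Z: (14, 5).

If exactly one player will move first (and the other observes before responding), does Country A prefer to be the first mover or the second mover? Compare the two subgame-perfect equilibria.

second

If Country A leads: Country B's best replies are Free→X, Tariff→Z; Country A's induced payoffs 8, 14; outcome (Tariff, Z), payoffs (14, 5).
If Country B leads: Country A's best replies are X→Tariff, Y→Free, Z→Tariff; Country B's induced payoffs 4, 6, 5; outcome (Free, Y), payoffs (16, 6).
Country A gets 14 moving first and 16 moving second, so Country A prefers to move second.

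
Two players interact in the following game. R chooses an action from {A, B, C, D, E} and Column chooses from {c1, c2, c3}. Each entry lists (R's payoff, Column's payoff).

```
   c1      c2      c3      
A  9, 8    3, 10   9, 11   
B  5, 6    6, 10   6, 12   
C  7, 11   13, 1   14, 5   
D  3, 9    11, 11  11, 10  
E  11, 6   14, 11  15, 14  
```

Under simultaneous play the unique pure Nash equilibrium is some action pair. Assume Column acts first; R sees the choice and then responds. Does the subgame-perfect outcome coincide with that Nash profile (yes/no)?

yes

R best-responds to each possible Column move:
- c1: BR = E, leader payoff 6.
- c2: BR = E, leader payoff 11.
- c3: BR = E, leader payoff 14.
Column's induced payoffs are 6, 11, 14, so Column commits to c3. Subgame-perfect outcome: (E, c3) with payoffs (15, 14).
Under simultaneous play:
R's best replies: c1→E; c2→E; c3→E.
Column's best replies: A→c3; B→c3; C→c1; D→c2; E→c3.
The unique mutual best reply is (E, c3), giving (15, 14).
Sequential outcome (E, c3) coincides with the Nash profile (E, c3).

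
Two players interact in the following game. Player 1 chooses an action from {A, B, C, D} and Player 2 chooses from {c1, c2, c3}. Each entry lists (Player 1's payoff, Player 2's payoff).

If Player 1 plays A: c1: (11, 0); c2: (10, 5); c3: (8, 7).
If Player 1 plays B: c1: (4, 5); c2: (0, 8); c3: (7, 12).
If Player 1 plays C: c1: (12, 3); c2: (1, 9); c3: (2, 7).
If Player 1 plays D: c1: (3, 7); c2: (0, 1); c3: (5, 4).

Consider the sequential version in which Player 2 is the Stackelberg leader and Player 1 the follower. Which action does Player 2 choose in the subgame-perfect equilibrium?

Player 1 best-responds to each possible Player 2 move:
- c1: Player 1 compares 11, 4, 12, 3 and picks C; Player 2 would get 3.
- c2: Player 1 compares 10, 0, 1, 0 and picks A; Player 2 would get 5.
- c3: Player 1 compares 8, 7, 2, 5 and picks A; Player 2 would get 7.
Among 3, 5, 7, the best is 7 at c3. Subgame-perfect outcome: (A, c3) with payoffs (8, 7).

c3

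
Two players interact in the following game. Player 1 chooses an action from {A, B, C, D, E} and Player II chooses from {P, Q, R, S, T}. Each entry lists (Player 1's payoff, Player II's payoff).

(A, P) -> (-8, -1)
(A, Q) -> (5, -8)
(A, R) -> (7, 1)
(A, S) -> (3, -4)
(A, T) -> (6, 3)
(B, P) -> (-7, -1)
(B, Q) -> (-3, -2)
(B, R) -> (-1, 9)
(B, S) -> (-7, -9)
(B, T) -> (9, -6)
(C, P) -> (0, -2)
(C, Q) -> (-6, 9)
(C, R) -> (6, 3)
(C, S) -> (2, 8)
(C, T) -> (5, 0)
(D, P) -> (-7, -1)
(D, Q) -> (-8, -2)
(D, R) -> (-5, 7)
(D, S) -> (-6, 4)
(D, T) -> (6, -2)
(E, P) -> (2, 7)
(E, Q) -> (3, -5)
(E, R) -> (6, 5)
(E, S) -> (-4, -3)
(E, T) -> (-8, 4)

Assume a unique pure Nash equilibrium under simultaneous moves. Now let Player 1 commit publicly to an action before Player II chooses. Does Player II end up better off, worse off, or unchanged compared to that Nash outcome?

Work backward from Player II's decision.
- A → Player II plays T (best of -1, -8, 1, -4, 3); Player 1 gets 6.
- B → Player II plays R (best of -1, -2, 9, -9, -6); Player 1 gets -1.
- C → Player II plays Q (best of -2, 9, 3, 8, 0); Player 1 gets -6.
- D → Player II plays R (best of -1, -2, 7, 4, -2); Player 1 gets -5.
- E → Player II plays P (best of 7, -5, 5, -3, 4); Player 1 gets 2.
Maximizing over 6, -1, -6, -5, 2, Player 1 chooses A. Subgame-perfect outcome: (A, T) with payoffs (6, 3).
For the simultaneous game, intersect best replies.
Player 1's best replies: P→E; Q→A; R→A; S→A; T→B.
Player II's best replies: A→T; B→R; C→Q; D→R; E→P.
The unique mutual best reply is (E, P), giving (2, 7).
Player II earns 3 sequentially versus 7 at the Nash outcome: worse off.

worse off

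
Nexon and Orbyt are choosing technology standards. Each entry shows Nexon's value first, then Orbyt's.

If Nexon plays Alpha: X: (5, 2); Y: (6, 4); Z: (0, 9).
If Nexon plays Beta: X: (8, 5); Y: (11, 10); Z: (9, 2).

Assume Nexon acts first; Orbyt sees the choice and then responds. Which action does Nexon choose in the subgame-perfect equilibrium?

Beta

Backward induction with Nexon moving first.
- Alpha → Orbyt plays Z (best of 2, 4, 9); Nexon gets 0.
- Beta → Orbyt plays Y (best of 5, 10, 2); Nexon gets 11.
Among 0, 11, the best is 11 at Beta. Subgame-perfect outcome: (Beta, Y) with payoffs (11, 10).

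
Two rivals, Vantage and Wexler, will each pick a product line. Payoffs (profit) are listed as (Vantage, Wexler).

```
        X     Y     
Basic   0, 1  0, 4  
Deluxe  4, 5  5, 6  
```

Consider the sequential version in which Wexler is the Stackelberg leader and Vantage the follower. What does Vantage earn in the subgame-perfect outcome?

5

Vantage best-responds to each possible Wexler move:
- X: BR = Deluxe, leader payoff 5.
- Y: BR = Deluxe, leader payoff 6.
Among 5, 6, the best is 6 at Y. Subgame-perfect outcome: (Deluxe, Y) with payoffs (5, 6).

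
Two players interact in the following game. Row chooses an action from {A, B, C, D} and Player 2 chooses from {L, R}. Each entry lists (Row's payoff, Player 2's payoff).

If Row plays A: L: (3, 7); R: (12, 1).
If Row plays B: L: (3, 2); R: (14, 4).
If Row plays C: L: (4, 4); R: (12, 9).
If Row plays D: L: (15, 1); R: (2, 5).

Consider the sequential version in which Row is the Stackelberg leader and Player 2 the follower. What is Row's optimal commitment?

B

Player 2 best-responds to each possible Row move:
- A: Player 2 compares 7, 1 and picks L; Row would get 3.
- B: Player 2 compares 2, 4 and picks R; Row would get 14.
- C: Player 2 compares 4, 9 and picks R; Row would get 12.
- D: Player 2 compares 1, 5 and picks R; Row would get 2.
Row's induced payoffs are 3, 14, 12, 2, so Row commits to B. Subgame-perfect outcome: (B, R) with payoffs (14, 4).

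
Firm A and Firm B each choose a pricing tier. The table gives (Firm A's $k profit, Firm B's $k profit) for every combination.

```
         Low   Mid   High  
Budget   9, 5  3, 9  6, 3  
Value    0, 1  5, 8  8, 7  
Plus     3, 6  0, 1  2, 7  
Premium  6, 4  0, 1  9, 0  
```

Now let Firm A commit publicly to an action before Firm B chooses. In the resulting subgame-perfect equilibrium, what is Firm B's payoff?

Solve by backward induction (Firm A leads).
- Budget: Firm B compares 5, 9, 3 and picks Mid; Firm A would get 3.
- Value: Firm B compares 1, 8, 7 and picks Mid; Firm A would get 5.
- Plus: Firm B compares 6, 1, 7 and picks High; Firm A would get 2.
- Premium: Firm B compares 4, 1, 0 and picks Low; Firm A would get 6.
Maximizing over 3, 5, 2, 6, Firm A chooses Premium. Subgame-perfect outcome: (Premium, Low) with payoffs (6, 4).

4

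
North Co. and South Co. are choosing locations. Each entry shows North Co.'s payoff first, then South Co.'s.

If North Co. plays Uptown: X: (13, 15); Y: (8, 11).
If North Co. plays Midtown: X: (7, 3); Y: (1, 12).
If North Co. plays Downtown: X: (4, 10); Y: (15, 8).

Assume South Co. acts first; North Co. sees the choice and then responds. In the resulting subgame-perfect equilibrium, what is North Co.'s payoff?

13

North Co. best-responds to each possible South Co. move:
- X: North Co. compares 13, 7, 4 and picks Uptown; South Co. would get 15.
- Y: North Co. compares 8, 1, 15 and picks Downtown; South Co. would get 8.
South Co.'s induced payoffs are 15, 8, so South Co. commits to X. Subgame-perfect outcome: (Uptown, X) with payoffs (13, 15).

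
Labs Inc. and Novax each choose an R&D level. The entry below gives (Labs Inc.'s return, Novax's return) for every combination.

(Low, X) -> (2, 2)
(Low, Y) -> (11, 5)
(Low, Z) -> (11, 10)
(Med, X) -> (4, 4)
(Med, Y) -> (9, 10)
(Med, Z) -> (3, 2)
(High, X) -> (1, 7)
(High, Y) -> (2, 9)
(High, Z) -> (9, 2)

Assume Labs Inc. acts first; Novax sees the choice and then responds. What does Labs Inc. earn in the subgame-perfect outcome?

11

Novax best-responds to each possible Labs Inc. move:
- Low → Novax plays Z (best of 2, 5, 10); Labs Inc. gets 11.
- Med → Novax plays Y (best of 4, 10, 2); Labs Inc. gets 9.
- High → Novax plays Y (best of 7, 9, 2); Labs Inc. gets 2.
Maximizing over 11, 9, 2, Labs Inc. chooses Low. Subgame-perfect outcome: (Low, Z) with payoffs (11, 10).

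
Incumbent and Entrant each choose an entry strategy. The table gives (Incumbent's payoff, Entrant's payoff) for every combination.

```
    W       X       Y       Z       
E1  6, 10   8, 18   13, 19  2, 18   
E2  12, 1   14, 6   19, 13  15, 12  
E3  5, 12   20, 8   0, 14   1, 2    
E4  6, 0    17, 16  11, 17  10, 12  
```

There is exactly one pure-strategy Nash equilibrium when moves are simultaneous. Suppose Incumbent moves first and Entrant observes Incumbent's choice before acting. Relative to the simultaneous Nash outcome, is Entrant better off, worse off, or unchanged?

unchanged

Entrant best-responds to each possible Incumbent move:
- E1: Entrant compares 10, 18, 19, 18 and picks Y; Incumbent would get 13.
- E2: Entrant compares 1, 6, 13, 12 and picks Y; Incumbent would get 19.
- E3: Entrant compares 12, 8, 14, 2 and picks Y; Incumbent would get 0.
- E4: Entrant compares 0, 16, 17, 12 and picks Y; Incumbent would get 11.
Among 13, 19, 0, 11, the best is 19 at E2. Subgame-perfect outcome: (E2, Y) with payoffs (19, 13).
Now find the simultaneous Nash equilibrium.
Incumbent's best replies: W→E2; X→E3; Y→E2; Z→E2.
Entrant's best replies: E1→Y; E2→Y; E3→Y; E4→Y.
Only (E2, Y) has each player best-responding; Nash payoffs (19, 13).
Entrant earns 13 sequentially versus 13 at the Nash outcome: unchanged.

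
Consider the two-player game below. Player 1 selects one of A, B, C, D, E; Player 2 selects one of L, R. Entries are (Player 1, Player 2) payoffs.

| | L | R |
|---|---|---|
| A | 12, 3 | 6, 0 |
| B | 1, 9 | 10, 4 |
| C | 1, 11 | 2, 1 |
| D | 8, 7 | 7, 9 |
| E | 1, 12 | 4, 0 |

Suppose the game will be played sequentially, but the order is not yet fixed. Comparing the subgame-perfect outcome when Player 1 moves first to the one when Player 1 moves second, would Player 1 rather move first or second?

first

If Player 1 leads: Player 2's best replies are A→L, B→L, C→L, D→R, E→L; Player 1's induced payoffs 12, 1, 1, 7, 1; outcome (A, L), payoffs (12, 3).
If Player 2 leads: Player 1's best replies are L→A, R→B; Player 2's induced payoffs 3, 4; outcome (B, R), payoffs (10, 4).
Player 1 gets 12 moving first and 10 moving second, so Player 1 prefers to move first.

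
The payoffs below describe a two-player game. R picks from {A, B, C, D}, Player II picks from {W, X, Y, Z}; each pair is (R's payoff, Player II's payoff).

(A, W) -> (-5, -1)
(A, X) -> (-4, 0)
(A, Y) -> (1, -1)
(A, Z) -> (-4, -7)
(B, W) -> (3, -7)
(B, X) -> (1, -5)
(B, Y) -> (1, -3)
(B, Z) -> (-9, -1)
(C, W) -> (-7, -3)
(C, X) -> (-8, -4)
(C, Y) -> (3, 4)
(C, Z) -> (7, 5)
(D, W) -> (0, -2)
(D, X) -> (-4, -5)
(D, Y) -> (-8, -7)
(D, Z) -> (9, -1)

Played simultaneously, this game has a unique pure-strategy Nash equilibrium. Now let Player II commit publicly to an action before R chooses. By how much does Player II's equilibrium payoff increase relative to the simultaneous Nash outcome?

5

Backward induction with Player II moving first.
- W: BR = B, leader payoff -7.
- X: BR = B, leader payoff -5.
- Y: BR = C, leader payoff 4.
- Z: BR = D, leader payoff -1.
Player II's induced payoffs are -7, -5, 4, -1, so Player II commits to Y. Subgame-perfect outcome: (C, Y) with payoffs (3, 4).
Now find the simultaneous Nash equilibrium.
R's best replies: W→B; X→B; Y→C; Z→D.
Player II's best replies: A→X; B→Z; C→Z; D→Z.
The unique mutual best reply is (D, Z), giving (9, -1).
Player II's commitment gain: 4 − -1 = 5.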